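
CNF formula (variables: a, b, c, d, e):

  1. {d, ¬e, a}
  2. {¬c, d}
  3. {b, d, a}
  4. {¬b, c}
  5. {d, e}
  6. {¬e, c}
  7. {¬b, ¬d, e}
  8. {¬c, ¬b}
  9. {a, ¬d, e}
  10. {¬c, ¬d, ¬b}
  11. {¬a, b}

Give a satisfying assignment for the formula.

a = F, b = F, c = T, d = T, e = T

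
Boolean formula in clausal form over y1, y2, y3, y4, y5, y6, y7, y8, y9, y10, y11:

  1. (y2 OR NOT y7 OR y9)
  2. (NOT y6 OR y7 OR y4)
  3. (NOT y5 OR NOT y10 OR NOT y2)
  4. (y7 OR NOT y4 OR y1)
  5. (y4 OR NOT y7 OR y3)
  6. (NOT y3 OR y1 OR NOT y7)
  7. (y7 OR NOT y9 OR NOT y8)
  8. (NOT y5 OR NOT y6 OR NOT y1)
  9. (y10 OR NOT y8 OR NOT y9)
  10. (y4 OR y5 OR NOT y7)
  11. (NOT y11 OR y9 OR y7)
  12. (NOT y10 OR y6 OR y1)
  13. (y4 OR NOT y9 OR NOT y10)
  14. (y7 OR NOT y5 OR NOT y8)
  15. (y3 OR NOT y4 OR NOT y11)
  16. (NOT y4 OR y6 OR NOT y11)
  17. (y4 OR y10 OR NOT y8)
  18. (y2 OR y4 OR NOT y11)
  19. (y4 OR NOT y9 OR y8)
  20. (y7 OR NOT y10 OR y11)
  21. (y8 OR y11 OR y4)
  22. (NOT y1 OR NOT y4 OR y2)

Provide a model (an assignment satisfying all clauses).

y1 = F, y2 = F, y3 = F, y4 = T, y5 = T, y6 = F, y7 = T, y8 = F, y9 = T, y10 = F, y11 = F

Set y1 = False and propagate.
The remaining clauses are satisfied by y2 = False, y3 = False, y4 = True, y5 = True, y6 = False, y7 = True, y8 = False, y9 = True, y10 = False, y11 = False.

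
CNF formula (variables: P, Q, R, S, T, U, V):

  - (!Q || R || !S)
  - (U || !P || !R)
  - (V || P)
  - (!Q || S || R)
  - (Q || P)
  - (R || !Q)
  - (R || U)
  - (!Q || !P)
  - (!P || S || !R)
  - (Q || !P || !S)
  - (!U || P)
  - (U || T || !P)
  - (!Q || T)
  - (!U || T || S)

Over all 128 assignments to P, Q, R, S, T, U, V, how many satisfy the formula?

4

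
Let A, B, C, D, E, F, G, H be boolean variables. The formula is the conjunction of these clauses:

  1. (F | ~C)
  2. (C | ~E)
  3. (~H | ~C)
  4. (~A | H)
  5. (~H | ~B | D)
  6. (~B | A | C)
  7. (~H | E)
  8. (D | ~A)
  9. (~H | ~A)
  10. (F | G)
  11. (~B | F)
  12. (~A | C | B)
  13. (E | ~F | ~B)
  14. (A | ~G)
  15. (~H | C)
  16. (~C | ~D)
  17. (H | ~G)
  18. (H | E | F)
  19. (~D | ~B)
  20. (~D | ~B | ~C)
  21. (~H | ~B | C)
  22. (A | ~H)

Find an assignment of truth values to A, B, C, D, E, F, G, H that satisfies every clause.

Branch on A: take A = False.
  then G is forced to False.
  then F is forced to True.
  then H is forced to False.
Try B = False.
The remaining clauses are satisfied by C = True, D = False, E = True.
Every clause has at least one true literal under this assignment.
Check each clause:
  1. (~C | F) — F is true.
  2. (~E | C) — C is true.
  3. (~C | ~H) — ~H is true.
  4. (~A | H) — ~A is true.
  5. (~H | D | ~B) — ~H is true.
  6. (A | C | ~B) — C is true.
  7. (E | ~H) — ~H is true.
  8. (D | ~A) — ~A is true.
  9. (~A | ~H) — ~H is true.
  10. (F | G) — F is true.
  11. (~B | F) — F is true.
  12. (~A | C | B) — C is true.
  13. (~F | E | ~B) — E is true.
  14. (A | ~G) — ~G is true.
  15. (~H | C) — ~H is true.
  16. (~C | ~D) — ~D is true.
  17. (~G | H) — ~G is true.
  18. (E | H | F) — E is true.
  19. (~D | ~B) — ~D is true.
  20. (~D | ~C | ~B) — ~D is true.
  21. (C | ~H | ~B) — ~H is true.
  22. (~H | A) — ~H is true.

A=F  B=F  C=T  D=F  E=T  F=T  G=F  H=F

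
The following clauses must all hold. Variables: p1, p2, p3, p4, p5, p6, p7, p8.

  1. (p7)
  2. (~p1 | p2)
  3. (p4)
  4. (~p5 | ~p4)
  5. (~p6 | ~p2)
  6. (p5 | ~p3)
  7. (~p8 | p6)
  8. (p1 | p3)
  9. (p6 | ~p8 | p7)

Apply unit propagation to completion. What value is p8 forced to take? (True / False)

(p7) stands alone — p7 = True.
(p4) is a unit clause: p4 = True.
(~p4 | ~p5) with p4 = True leaves only ~p5, so p5 = False.
In (p5 | ~p3), p5 is now false; ~p3 must hold, so p3 = False.
From (p1 | p3) and p3 = False: p1 = True.
(~p1 | p2): since p1 = True, the clause reduces to (p2). p2 = True.
From (~p2 | ~p6) and p2 = True: p6 = False.
(~p8 | p6) with p6 = False leaves only ~p8, so p8 = False.

False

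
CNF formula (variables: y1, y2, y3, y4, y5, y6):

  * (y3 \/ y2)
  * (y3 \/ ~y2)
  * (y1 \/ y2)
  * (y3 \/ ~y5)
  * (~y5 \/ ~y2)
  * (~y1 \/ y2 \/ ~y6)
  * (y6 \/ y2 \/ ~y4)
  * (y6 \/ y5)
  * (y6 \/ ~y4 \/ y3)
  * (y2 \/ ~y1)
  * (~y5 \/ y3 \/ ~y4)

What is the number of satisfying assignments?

4

Satisfying assignments:
  y1=F y2=T y3=T y4=F y5=F y6=T
  y1=F y2=T y3=T y4=T y5=F y6=T
  y1=T y2=T y3=T y4=F y5=F y6=T
  y1=T y2=T y3=T y4=T y5=F y6=T
That's 4 in total.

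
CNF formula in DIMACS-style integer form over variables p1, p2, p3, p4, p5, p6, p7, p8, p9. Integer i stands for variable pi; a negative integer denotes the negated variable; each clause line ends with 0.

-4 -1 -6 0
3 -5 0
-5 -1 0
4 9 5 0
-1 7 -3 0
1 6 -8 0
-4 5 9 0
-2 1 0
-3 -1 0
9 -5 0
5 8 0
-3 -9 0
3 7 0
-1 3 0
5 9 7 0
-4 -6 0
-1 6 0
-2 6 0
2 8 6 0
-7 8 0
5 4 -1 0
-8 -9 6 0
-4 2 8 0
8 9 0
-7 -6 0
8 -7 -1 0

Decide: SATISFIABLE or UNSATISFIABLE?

UNSATISFIABLE

p1 = True:
  propagation gives p5=False, p3=False; an empty clause results — contradiction.
p1 = False:
  p8 = True:
    propagation gives p6=True, p4=False, p7=False, p3=True; an empty clause results — contradiction.
  p8 = False:
    propagation gives p5=True, p3=True, p9=True; an empty clause results — contradiction.
Every branch closes, so no satisfying assignment exists.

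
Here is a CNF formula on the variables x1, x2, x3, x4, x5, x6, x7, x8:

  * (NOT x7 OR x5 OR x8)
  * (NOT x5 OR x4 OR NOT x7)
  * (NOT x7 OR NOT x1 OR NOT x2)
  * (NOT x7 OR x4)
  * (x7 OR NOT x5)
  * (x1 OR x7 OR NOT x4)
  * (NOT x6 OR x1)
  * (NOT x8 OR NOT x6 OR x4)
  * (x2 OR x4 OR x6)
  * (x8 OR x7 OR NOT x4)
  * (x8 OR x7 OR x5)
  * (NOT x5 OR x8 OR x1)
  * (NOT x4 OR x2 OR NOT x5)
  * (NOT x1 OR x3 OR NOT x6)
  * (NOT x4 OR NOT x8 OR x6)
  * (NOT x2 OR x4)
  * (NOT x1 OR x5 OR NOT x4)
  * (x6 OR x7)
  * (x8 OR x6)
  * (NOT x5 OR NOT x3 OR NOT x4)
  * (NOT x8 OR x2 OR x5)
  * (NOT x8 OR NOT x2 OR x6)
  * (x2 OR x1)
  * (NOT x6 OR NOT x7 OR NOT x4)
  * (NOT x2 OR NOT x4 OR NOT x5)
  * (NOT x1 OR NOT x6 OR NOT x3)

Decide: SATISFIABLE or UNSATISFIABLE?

x4 = True:
  x5 = True:
    propagation gives x7=True, x2=True; an empty clause results — contradiction.
  x5 = False:
    propagation gives x1=False, x7=True, x8=True, x6=False; an empty clause results — contradiction.
x4 = False:
  propagation gives x7=False, x5=False, x8=True, x6=False; an empty clause results — contradiction.
Every branch closes, so no satisfying assignment exists.

UNSATISFIABLE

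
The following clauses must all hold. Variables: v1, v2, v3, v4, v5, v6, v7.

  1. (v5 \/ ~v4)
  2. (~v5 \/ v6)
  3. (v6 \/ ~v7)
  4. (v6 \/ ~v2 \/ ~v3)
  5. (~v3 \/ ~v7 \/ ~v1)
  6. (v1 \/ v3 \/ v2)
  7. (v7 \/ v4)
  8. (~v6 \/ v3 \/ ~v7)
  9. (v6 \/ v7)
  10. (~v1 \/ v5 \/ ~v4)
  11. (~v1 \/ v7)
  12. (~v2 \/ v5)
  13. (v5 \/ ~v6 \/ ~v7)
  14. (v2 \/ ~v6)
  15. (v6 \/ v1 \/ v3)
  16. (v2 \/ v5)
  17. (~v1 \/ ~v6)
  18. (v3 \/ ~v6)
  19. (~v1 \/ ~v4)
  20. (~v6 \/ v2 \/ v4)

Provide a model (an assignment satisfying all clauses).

v1=False, v2=True, v3=True, v4=True, v5=True, v6=True, v7=True

Set v1 = False and propagate.
Set v2 = True and propagate.
  then v5 is forced to True.
  then v6 is forced to True.
  then v3 is forced to True.
The remaining clauses are satisfied by v4 = True, v7 = True.
Every clause has at least one true literal under this assignment.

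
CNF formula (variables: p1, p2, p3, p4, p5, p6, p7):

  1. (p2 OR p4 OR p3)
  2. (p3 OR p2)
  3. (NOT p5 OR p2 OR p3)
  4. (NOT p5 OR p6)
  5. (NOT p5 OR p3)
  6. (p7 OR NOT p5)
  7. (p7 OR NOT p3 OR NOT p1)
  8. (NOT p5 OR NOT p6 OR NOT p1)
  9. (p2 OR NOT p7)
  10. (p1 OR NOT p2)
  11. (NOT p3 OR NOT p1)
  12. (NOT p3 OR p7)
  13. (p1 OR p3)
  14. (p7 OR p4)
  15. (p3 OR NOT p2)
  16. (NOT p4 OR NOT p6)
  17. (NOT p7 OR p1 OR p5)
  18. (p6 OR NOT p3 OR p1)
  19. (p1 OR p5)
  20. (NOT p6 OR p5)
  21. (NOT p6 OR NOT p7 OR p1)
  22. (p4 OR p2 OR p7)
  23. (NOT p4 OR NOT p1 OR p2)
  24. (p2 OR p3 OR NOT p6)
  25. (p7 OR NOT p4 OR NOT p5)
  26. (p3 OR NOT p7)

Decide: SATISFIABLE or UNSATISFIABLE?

UNSATISFIABLE

p3 = True:
  propagation gives p1=False, p2=False, p7=False; an empty clause results — contradiction.
p3 = False:
  propagation gives p2=True; an empty clause results — contradiction.
Every branch closes, so no satisfying assignment exists.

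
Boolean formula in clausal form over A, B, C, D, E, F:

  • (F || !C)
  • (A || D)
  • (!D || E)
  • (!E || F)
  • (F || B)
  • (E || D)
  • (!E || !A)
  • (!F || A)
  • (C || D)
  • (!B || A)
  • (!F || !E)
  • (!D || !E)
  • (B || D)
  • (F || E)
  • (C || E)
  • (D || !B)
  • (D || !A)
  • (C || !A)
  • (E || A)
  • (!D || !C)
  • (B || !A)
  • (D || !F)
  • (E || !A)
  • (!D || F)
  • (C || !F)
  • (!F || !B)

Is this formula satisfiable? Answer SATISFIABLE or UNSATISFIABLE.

UNSATISFIABLE

D = True:
  propagation gives E=True; an empty clause results — contradiction.
D = False:
  propagation gives A=True; an empty clause results — contradiction.
Every branch closes, so no satisfying assignment exists.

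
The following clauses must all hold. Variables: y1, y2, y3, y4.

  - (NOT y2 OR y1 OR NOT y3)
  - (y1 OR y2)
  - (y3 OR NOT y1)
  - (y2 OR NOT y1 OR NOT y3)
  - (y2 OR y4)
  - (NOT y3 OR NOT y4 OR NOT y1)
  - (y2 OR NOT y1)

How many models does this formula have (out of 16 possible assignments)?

3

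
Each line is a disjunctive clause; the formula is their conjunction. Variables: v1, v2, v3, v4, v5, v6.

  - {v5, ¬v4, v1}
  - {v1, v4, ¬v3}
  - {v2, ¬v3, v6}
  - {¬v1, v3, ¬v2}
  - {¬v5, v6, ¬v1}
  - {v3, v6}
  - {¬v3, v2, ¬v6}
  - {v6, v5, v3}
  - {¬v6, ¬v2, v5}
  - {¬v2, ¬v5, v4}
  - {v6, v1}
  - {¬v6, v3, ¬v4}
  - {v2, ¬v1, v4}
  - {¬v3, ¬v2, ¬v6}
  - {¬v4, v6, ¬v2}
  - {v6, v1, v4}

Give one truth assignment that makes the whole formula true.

Try v1 = True.
Set v2 = True and propagate.
  then v3 is forced to True.
  then v6 is forced to False.
  then v5 is forced to False.
  then v4 is forced to False.

v1=True, v2=True, v3=True, v4=False, v5=False, v6=False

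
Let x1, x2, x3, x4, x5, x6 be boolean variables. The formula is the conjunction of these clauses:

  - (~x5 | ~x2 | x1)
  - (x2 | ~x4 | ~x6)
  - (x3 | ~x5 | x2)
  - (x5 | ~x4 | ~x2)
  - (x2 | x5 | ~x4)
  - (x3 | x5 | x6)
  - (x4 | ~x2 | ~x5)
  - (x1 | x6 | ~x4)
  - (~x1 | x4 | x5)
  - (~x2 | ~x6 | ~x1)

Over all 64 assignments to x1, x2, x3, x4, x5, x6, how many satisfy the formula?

Split on x2, then x5.
  x2=T, x5=T: remaining (x1,x3,x4,x6) ∈ {(T,F,T,F); (T,T,T,F)} — 2.
  x2=T, x5=F: remaining (x1,x3,x4,x6) ∈ {(F,F,F,T); (F,T,F,F); (F,T,F,T)} — 3.
  x2=F, x5=T: 5 of the 16 assignments to (x1,x3,x4,x6) work.
  x2=F, x5=F: remaining (x1,x3,x4,x6) ∈ {(F,F,F,T); (F,T,F,F); (F,T,F,T)} — 3.
Total: 2 + 3 + 5 + 3 = 13.

13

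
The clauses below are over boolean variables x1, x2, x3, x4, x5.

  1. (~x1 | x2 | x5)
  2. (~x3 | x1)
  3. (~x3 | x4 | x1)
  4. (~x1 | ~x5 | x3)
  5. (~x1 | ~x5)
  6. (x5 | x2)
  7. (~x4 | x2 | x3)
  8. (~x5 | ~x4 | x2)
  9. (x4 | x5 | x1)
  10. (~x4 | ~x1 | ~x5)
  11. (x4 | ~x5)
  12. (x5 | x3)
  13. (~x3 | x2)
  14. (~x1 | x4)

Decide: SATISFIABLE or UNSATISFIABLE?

SATISFIABLE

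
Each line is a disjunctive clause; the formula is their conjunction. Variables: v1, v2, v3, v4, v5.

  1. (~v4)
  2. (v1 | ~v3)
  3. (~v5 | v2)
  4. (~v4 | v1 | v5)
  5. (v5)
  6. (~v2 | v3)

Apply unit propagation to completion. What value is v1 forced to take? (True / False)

(~v4) is a unit clause: v4 = False.
Unit clause (v5) sets v5 = True.
(~v5 | v2) with v5 = True leaves only v2, so v2 = True.
(v3 | ~v2): since v2 = True, the clause reduces to (v3). v3 = True.
From (~v3 | v1) and v3 = True: v1 = True.

True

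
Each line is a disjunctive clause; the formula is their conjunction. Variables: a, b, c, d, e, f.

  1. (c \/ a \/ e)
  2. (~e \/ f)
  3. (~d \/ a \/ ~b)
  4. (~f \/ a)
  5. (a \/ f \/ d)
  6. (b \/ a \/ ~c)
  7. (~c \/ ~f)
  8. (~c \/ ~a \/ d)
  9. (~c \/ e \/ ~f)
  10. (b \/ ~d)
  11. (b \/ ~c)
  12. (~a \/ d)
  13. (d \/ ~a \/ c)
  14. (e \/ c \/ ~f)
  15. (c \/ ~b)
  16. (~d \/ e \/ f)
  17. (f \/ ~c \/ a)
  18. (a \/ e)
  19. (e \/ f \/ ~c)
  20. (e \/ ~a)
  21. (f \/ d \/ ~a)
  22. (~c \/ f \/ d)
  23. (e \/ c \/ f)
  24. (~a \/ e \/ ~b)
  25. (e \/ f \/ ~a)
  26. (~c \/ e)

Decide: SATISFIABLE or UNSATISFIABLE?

a = True:
  propagation gives d=True, b=True, c=True, f=False; an empty clause results — contradiction.
a = False:
  propagation gives f=False, e=False; an empty clause results — contradiction.
Every branch closes, so no satisfying assignment exists.

UNSATISFIABLE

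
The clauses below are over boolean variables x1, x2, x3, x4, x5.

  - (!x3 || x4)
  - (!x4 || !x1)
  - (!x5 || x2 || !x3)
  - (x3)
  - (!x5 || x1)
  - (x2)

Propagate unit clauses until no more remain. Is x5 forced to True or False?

False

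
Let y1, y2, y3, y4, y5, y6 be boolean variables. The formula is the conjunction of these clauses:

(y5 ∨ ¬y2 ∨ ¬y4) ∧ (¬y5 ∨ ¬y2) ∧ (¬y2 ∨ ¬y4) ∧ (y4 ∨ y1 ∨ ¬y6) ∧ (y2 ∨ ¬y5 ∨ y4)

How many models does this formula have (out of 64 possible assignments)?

Case analysis on y2 and y4:
  y2=1, y4=1: a clause becomes empty — 0.
  y2=1, y4=0: y3 free; 3 ways for (y1,y5,y6) × 2^1 = 6.
  y2=0, y4=1: y1, y3, y5, y6 free → 2^4 = 16.
  y2=0, y4=0: y3 free; 3 ways for (y1,y5,y6) × 2^1 = 6.
Total: 0 + 6 + 16 + 6 = 28.

28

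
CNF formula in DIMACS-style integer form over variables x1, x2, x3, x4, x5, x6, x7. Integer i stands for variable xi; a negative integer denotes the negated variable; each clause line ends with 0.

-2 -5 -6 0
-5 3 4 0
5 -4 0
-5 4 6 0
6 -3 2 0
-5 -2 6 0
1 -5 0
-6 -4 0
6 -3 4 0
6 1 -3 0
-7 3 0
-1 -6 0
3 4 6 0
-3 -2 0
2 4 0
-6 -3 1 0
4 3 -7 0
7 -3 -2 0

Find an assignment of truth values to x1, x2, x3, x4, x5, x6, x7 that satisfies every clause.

x1=0, x2=1, x3=0, x4=0, x5=0, x6=1, x7=0

Branch on x1: take x1 = False.
  then x5 is forced to False.
  then x4 is forced to False.
  then x2 is forced to True.
  then x3 is forced to False.
  then x7 is forced to False.
  then x6 is forced to True.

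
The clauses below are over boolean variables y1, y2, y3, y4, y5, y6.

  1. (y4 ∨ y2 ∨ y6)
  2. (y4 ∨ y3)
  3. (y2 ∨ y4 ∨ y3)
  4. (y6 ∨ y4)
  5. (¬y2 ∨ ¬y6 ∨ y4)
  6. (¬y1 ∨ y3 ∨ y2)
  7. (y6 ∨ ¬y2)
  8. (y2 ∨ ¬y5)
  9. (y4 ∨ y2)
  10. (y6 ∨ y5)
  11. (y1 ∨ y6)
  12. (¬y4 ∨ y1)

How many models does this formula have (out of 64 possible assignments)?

Satisfying assignments:
  y1=1 y2=0 y3=1 y4=1 y5=0 y6=1
  y1=1 y2=1 y3=0 y4=1 y5=0 y6=1
  y1=1 y2=1 y3=0 y4=1 y5=1 y6=1
  y1=1 y2=1 y3=1 y4=1 y5=0 y6=1
  y1=1 y2=1 y3=1 y4=1 y5=1 y6=1
That's 5 in total.

5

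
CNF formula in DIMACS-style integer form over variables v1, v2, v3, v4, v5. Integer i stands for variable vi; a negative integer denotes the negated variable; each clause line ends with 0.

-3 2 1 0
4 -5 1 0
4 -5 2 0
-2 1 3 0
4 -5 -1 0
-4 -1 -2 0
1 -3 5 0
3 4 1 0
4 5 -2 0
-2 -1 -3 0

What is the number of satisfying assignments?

9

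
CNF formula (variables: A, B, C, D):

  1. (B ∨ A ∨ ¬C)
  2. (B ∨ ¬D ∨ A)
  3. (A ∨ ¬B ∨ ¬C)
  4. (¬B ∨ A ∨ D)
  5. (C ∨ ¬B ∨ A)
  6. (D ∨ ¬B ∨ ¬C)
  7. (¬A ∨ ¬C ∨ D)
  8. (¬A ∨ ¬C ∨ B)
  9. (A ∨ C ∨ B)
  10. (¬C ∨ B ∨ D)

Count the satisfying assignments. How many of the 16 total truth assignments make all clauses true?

Satisfying assignments:
  A=T B=F C=F D=F
  A=T B=F C=F D=T
  A=T B=T C=F D=F
  A=T B=T C=F D=T
  A=T B=T C=T D=T
Count: 5.

5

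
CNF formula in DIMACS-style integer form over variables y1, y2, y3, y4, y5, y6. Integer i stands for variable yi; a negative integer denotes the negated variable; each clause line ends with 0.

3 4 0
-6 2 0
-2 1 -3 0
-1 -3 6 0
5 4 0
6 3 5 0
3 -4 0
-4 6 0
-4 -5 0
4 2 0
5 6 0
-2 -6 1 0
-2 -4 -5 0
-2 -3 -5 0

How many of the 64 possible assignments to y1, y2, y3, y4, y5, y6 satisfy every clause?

1

The models are:
  y1=T y2=T y3=T y4=T y5=F y6=T
That's 1 in total.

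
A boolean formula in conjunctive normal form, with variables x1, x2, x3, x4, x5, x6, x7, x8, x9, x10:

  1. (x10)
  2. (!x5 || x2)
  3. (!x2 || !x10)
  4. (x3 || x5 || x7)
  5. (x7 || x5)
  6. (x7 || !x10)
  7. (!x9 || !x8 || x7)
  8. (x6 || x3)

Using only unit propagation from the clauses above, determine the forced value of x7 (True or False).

(x10) stands alone — x10 = True.
In (!x2 || !x10), !x10 is now false; !x2 must hold, so x2 = False.
From (!x5 || x2) and x2 = False: x5 = False.
In (x7 || x5), x5 is now false; x7 must hold, so x7 = True.

True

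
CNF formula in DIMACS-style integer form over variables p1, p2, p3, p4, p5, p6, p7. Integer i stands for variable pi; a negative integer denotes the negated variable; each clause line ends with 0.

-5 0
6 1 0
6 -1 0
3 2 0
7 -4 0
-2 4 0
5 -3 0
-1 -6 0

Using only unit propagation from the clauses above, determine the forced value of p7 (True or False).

True

(NOT p5) is a unit clause: p5 = False.
In (p5 OR NOT p3), p5 is now false; NOT p3 must hold, so p3 = False.
In (p3 OR p2), p3 is now false; p2 must hold, so p2 = True.
From (p4 OR NOT p2) and p2 = True: p4 = True.
In (p7 OR NOT p4), NOT p4 is now false; p7 must hold, so p7 = True.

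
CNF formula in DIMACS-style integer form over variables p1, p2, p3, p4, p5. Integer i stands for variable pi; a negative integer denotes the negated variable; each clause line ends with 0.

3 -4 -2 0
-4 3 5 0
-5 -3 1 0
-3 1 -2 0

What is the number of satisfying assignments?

20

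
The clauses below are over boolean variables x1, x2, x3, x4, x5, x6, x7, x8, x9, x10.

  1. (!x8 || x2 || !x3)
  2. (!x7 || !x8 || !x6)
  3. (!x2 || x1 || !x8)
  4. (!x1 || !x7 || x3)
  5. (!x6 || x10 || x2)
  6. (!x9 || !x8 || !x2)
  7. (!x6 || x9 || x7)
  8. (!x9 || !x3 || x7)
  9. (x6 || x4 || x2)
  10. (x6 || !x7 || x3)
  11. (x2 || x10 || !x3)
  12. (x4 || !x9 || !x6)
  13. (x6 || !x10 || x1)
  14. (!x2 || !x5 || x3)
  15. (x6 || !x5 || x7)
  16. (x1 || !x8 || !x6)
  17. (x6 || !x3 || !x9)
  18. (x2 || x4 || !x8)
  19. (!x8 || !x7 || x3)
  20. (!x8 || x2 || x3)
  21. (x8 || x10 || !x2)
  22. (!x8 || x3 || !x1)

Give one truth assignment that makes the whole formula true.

x1=T  x2=T  x3=T  x4=F  x5=F  x6=F  x7=T  x8=T  x9=F  x10=F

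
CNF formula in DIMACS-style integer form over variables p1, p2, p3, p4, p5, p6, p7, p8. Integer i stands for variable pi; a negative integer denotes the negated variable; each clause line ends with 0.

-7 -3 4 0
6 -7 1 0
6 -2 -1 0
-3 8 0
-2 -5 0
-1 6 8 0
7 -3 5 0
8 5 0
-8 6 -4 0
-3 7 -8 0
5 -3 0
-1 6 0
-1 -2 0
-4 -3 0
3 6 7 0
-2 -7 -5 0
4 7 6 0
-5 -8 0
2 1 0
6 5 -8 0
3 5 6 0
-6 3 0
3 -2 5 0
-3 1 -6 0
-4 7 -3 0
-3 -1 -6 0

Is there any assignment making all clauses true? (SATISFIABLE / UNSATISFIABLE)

UNSATISFIABLE

p3 = True:
  propagation gives p8=True, p7=True, p4=True; an empty clause results — contradiction.
p3 = False:
  propagation gives p6=False, p1=False, p7=False; an empty clause results — contradiction.
Every branch closes, so no satisfying assignment exists.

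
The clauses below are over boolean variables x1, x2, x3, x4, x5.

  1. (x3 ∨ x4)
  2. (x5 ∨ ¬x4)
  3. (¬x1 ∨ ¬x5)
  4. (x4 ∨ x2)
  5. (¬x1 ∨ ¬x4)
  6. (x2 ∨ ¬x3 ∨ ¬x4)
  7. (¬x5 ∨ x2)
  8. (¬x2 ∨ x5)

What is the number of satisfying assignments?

Satisfying assignments:
  x1=0 x2=1 x3=0 x4=1 x5=1
  x1=0 x2=1 x3=1 x4=0 x5=1
  x1=0 x2=1 x3=1 x4=1 x5=1
Count: 3.

3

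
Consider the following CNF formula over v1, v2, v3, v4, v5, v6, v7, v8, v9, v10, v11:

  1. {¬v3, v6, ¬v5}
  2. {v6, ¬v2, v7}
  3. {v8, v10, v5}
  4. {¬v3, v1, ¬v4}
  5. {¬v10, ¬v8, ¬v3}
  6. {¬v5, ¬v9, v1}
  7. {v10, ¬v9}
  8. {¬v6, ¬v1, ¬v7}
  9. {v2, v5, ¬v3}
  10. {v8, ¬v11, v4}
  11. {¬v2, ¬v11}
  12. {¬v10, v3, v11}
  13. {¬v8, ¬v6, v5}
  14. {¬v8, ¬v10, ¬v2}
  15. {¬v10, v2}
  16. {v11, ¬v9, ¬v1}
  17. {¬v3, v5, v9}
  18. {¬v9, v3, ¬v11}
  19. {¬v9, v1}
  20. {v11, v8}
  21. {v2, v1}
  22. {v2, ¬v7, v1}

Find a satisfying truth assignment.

v1=T, v2=F, v3=F, v4=T, v5=T, v6=T, v7=F, v8=F, v9=F, v10=F, v11=T

Check each clause:
  1. {v6, ¬v3, ¬v5} — ¬v3 is true.
  2. {v6, ¬v2, v7} — v6 is true.
  3. {v8, v10, v5} — v5 is true.
  4. {v1, ¬v4, ¬v3} — v1 is true.
  5. {¬v10, ¬v3, ¬v8} — ¬v8 is true.
  6. {¬v9, ¬v5, v1} — v1 is true.
  7. {¬v9, v10} — ¬v9 is true.
  8. {¬v6, ¬v1, ¬v7} — ¬v7 is true.
  9. {¬v3, v5, v2} — v5 is true.
  10. {¬v11, v4, v8} — v4 is true.
  11. {¬v11, ¬v2} — ¬v2 is true.
  12. {v3, ¬v10, v11} — v11 is true.
  13. {¬v8, v5, ¬v6} — ¬v8 is true.
  14. {¬v2, ¬v10, ¬v8} — ¬v8 is true.
  15. {v2, ¬v10} — ¬v10 is true.
  16. {v11, ¬v9, ¬v1} — v11 is true.
  17. {v9, ¬v3, v5} — ¬v3 is true.
  18. {¬v11, v3, ¬v9} — ¬v9 is true.
  19. {v1, ¬v9} — v1 is true.
  20. {v11, v8} — v11 is true.
  21. {v2, v1} — v1 is true.
  22. {¬v7, v1, v2} — v1 is true.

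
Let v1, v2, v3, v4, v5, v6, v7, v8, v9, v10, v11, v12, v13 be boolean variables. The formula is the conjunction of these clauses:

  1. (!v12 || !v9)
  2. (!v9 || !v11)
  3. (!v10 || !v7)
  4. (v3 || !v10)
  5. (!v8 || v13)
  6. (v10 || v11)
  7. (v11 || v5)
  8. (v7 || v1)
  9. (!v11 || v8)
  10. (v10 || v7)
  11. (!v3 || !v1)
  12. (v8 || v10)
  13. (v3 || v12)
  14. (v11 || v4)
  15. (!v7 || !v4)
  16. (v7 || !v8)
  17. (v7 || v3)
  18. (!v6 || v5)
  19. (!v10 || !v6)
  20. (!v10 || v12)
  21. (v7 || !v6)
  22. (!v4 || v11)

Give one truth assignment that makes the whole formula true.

v1=True, v2=True, v3=False, v4=False, v5=True, v6=True, v7=True, v8=True, v9=False, v10=False, v11=True, v12=True, v13=True

Check each clause:
  1. (!v12 || !v9) — !v9 is true.
  2. (!v9 || !v11) — !v9 is true.
  3. (!v10 || !v7) — !v10 is true.
  4. (!v10 || v3) — !v10 is true.
  5. (v13 || !v8) — v13 is true.
  6. (v11 || v10) — v11 is true.
  7. (v5 || v11) — v11 is true.
  8. (v7 || v1) — v1 is true.
  9. (v8 || !v11) — v8 is true.
  10. (v10 || v7) — v7 is true.
  11. (!v1 || !v3) — !v3 is true.
  12. (v10 || v8) — v8 is true.
  13. (v12 || v3) — v12 is true.
  14. (v4 || v11) — v11 is true.
  15. (!v4 || !v7) — !v4 is true.
  16. (v7 || !v8) — v7 is true.
  17. (v3 || v7) — v7 is true.
  18. (!v6 || v5) — v5 is true.
  19. (!v10 || !v6) — !v10 is true.
  20. (v12 || !v10) — v12 is true.
  21. (v7 || !v6) — v7 is true.
  22. (v11 || !v4) — v11 is true.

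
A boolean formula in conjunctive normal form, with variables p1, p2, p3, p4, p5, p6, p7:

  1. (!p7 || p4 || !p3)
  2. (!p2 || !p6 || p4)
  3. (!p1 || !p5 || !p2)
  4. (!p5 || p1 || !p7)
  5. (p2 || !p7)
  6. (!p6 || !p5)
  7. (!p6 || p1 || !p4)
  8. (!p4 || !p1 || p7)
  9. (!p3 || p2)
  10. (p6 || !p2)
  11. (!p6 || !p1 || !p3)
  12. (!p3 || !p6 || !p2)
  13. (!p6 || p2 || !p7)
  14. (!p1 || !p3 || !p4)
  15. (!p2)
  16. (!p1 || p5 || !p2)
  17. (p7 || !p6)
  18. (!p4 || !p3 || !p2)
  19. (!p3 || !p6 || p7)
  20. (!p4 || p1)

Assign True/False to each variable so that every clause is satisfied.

p1=T, p2=F, p3=F, p4=F, p5=F, p6=F, p7=F

Unit propagation: (!p2) forces p2 = False.
The clause (!p7) is unit: p7 must be False.
The clause (!p3) is unit: p3 must be False.
The clause (!p6) is unit: p6 must be False.
p4 occurs only negated in the remaining clauses — set p4 = False.
p1, p5 are now unconstrained; take p1 = True, p5 = False.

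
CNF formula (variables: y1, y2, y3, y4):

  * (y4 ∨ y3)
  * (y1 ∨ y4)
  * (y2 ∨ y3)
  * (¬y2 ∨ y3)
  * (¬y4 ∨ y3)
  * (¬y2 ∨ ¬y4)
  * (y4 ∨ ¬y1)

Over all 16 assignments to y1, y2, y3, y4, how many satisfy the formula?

The models are:
  y1=0 y2=0 y3=1 y4=1
  y1=1 y2=0 y3=1 y4=1
Count: 2.

2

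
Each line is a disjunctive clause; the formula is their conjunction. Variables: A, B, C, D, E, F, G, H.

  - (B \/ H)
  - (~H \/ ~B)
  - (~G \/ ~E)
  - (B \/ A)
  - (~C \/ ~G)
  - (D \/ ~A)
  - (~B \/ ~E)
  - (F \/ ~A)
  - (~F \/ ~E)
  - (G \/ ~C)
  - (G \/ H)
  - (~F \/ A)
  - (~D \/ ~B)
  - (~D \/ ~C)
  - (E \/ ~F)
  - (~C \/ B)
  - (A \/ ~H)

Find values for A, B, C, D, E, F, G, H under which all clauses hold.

A=0, B=1, C=0, D=0, E=0, F=0, G=1, H=0

Check each clause:
  1. (B \/ H) — B is true.
  2. (~B \/ ~H) — ~H is true.
  3. (~G \/ ~E) — ~E is true.
  4. (B \/ A) — B is true.
  5. (~G \/ ~C) — ~C is true.
  6. (~A \/ D) — ~A is true.
  7. (~B \/ ~E) — ~E is true.
  8. (F \/ ~A) — ~A is true.
  9. (~F \/ ~E) — ~F is true.
  10. (G \/ ~C) — ~C is true.
  11. (G \/ H) — G is true.
  12. (~F \/ A) — ~F is true.
  13. (~B \/ ~D) — ~D is true.
  14. (~C \/ ~D) — ~D is true.
  15. (~F \/ E) — ~F is true.
  16. (B \/ ~C) — B is true.
  17. (~H \/ A) — ~H is true.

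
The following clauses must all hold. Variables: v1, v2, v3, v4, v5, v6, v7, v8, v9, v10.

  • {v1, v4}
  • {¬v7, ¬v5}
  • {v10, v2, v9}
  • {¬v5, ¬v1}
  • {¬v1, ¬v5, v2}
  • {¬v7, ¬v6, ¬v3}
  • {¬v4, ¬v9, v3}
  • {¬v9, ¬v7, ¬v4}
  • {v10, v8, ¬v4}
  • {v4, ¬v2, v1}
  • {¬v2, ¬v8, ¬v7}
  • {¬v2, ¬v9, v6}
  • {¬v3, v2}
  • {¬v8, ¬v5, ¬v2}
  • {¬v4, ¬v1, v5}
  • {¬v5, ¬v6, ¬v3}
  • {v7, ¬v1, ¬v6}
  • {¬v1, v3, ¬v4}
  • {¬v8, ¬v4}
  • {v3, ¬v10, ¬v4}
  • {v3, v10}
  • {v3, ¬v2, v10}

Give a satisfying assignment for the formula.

v1=True, v2=False, v3=False, v4=False, v5=False, v6=True, v7=True, v8=False, v9=False, v10=True

Check each clause:
  1. {v1, v4} — v1 is true.
  2. {¬v5, ¬v7} — ¬v5 is true.
  3. {v9, v10, v2} — v10 is true.
  4. {¬v5, ¬v1} — ¬v5 is true.
  5. {¬v5, ¬v1, v2} — ¬v5 is true.
  6. {¬v3, ¬v6, ¬v7} — ¬v3 is true.
  7. {¬v4, ¬v9, v3} — ¬v4 is true.
  8. {¬v9, ¬v7, ¬v4} — ¬v4 is true.
  9. {¬v4, v8, v10} — v10 is true.
  10. {v4, ¬v2, v1} — v1 is true.
  11. {¬v7, ¬v2, ¬v8} — ¬v8 is true.
  12. {¬v9, v6, ¬v2} — ¬v9 is true.
  13. {v2, ¬v3} — ¬v3 is true.
  14. {¬v5, ¬v8, ¬v2} — ¬v8 is true.
  15. {v5, ¬v1, ¬v4} — ¬v4 is true.
  16. {¬v5, ¬v6, ¬v3} — ¬v5 is true.
  17. {¬v6, ¬v1, v7} — v7 is true.
  18. {¬v4, ¬v1, v3} — ¬v4 is true.
  19. {¬v8, ¬v4} — ¬v8 is true.
  20. {v3, ¬v10, ¬v4} — ¬v4 is true.
  21. {v3, v10} — v10 is true.
  22. {v3, ¬v2, v10} — v10 is true.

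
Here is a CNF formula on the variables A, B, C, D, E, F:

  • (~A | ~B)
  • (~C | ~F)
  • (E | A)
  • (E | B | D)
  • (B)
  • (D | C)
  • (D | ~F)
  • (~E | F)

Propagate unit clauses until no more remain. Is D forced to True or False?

True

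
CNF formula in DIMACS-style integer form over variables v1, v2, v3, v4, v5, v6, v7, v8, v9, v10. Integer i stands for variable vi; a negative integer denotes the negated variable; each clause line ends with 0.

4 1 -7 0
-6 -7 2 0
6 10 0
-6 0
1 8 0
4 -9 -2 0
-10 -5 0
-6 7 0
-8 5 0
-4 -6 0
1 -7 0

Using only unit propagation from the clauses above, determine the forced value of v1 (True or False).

(~v6) is a unit clause: v6 = False.
In (v6 | v10), v6 is now false; v10 must hold, so v10 = True.
In (~v10 | ~v5), ~v10 is now false; ~v5 must hold, so v5 = False.
(v5 | ~v8): since v5 = False, the clause reduces to (~v8). v8 = False.
(v8 | v1): since v8 = False, the clause reduces to (v1). v1 = True.

True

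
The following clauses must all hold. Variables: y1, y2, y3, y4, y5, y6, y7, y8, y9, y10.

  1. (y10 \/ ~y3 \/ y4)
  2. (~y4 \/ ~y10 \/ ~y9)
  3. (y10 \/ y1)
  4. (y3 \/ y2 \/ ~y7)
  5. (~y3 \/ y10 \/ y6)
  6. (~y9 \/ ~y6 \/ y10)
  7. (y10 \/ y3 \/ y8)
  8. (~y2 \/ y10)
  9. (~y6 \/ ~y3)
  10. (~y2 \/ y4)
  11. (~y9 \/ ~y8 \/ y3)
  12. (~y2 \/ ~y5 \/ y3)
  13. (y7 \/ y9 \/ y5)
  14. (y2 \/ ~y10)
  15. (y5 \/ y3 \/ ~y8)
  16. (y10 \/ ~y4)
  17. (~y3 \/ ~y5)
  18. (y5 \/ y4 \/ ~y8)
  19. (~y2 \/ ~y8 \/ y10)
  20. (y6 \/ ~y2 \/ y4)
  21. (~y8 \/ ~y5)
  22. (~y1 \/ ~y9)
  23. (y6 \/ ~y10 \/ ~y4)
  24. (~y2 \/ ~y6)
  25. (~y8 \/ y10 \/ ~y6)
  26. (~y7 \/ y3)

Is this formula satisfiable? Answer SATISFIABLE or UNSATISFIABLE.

UNSATISFIABLE

y10 = True:
  propagation gives y2=True, y4=True, y9=False, y6=True; an empty clause results — contradiction.
y10 = False:
  propagation gives y1=True, y2=False, y4=False, y3=False; an empty clause results — contradiction.
Every branch closes, so no satisfying assignment exists.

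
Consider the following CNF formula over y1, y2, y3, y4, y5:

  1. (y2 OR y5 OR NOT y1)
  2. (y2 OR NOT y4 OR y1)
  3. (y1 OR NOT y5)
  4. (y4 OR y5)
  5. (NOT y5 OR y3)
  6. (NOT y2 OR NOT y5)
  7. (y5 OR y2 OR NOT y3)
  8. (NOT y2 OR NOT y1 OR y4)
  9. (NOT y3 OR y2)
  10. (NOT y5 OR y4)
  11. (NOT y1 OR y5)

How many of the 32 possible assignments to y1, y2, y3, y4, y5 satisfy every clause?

Satisfying assignments:
  y1=F y2=T y3=F y4=T y5=F
  y1=F y2=T y3=T y4=T y5=F
Count: 2.

2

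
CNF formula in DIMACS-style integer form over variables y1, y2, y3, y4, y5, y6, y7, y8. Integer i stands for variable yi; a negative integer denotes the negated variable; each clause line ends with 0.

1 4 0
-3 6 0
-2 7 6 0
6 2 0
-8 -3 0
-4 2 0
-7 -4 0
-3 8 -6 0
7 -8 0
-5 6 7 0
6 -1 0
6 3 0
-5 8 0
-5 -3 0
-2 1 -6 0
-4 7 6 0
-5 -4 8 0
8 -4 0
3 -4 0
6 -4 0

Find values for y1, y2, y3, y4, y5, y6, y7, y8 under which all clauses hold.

y1=T, y2=F, y3=F, y4=F, y5=F, y6=T, y7=T, y8=F

Check each clause:
  1. (y4 | y1) — y1 is true.
  2. (~y3 | y6) — ~y3 is true.
  3. (~y2 | y6 | y7) — y7 is true.
  4. (y2 | y6) — y6 is true.
  5. (~y8 | ~y3) — ~y8 is true.
  6. (~y4 | y2) — ~y4 is true.
  7. (~y7 | ~y4) — ~y4 is true.
  8. (~y6 | y8 | ~y3) — ~y3 is true.
  9. (~y8 | y7) — ~y8 is true.
  10. (y7 | ~y5 | y6) — ~y5 is true.
  11. (~y1 | y6) — y6 is true.
  12. (y3 | y6) — y6 is true.
  13. (y8 | ~y5) — ~y5 is true.
  14. (~y3 | ~y5) — ~y5 is true.
  15. (~y6 | ~y2 | y1) — y1 is true.
  16. (y6 | ~y4 | y7) — ~y4 is true.
  17. (y8 | ~y5 | ~y4) — ~y5 is true.
  18. (~y4 | y8) — ~y4 is true.
  19. (~y4 | y3) — ~y4 is true.
  20. (~y4 | y6) — ~y4 is true.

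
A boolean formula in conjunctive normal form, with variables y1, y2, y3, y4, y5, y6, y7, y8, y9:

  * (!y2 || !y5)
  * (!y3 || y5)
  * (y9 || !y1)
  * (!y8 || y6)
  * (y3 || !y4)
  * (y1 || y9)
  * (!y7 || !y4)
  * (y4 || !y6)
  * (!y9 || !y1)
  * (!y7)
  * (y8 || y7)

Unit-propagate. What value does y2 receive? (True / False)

Unit clause (!y7) sets y7 = False.
From (y7 || y8) and y7 = False: y8 = True.
From (y6 || !y8) and y8 = True: y6 = True.
(!y6 || y4): since y6 = True, the clause reduces to (y4). y4 = True.
(y3 || !y4): since y4 = True, the clause reduces to (y3). y3 = True.
(!y3 || y5) with y3 = True leaves only y5, so y5 = True.
(!y5 || !y2) with y5 = True leaves only !y2, so y2 = False.

False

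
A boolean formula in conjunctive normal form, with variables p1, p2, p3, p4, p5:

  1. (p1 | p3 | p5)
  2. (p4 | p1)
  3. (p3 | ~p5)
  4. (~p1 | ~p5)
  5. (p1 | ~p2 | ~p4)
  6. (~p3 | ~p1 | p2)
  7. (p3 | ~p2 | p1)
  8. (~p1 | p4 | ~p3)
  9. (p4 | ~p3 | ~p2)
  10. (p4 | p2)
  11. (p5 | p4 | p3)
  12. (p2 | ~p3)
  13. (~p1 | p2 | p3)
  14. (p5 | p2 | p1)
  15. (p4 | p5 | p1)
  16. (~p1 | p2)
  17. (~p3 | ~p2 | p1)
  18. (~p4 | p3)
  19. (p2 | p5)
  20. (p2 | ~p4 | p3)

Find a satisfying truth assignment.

p1 = True, p2 = True, p3 = True, p4 = True, p5 = False

Branch on p1: take p1 = True.
  then p5 is forced to False.
  then p2 is forced to True.
Try p3 = True.
  then p4 is forced to True.
Check each clause:
  1. (p5 | p3 | p1) — p1 is true.
  2. (p4 | p1) — p1 is true.
  3. (p3 | ~p5) — p3 is true.
  4. (~p1 | ~p5) — ~p5 is true.
  5. (p1 | ~p4 | ~p2) — p1 is true.
  6. (p2 | ~p3 | ~p1) — p2 is true.
  7. (p1 | p3 | ~p2) — p1 is true.
  8. (~p3 | ~p1 | p4) — p4 is true.
  9. (~p3 | p4 | ~p2) — p4 is true.
  10. (p2 | p4) — p2 is true.
  11. (p3 | p4 | p5) — p3 is true.
  12. (~p3 | p2) — p2 is true.
  13. (p3 | ~p1 | p2) — p2 is true.
  14. (p1 | p2 | p5) — p1 is true.
  15. (p5 | p1 | p4) — p1 is true.
  16. (~p1 | p2) — p2 is true.
  17. (p1 | ~p3 | ~p2) — p1 is true.
  18. (p3 | ~p4) — p3 is true.
  19. (p2 | p5) — p2 is true.
  20. (p2 | ~p4 | p3) — p2 is true.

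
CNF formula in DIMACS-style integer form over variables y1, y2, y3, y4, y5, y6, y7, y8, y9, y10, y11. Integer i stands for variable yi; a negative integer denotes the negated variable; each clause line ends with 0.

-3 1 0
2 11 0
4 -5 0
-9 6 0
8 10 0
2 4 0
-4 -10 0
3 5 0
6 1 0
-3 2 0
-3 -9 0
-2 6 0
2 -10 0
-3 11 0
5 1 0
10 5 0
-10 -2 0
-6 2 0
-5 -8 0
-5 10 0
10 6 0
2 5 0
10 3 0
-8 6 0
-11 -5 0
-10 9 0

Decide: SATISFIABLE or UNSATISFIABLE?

UNSATISFIABLE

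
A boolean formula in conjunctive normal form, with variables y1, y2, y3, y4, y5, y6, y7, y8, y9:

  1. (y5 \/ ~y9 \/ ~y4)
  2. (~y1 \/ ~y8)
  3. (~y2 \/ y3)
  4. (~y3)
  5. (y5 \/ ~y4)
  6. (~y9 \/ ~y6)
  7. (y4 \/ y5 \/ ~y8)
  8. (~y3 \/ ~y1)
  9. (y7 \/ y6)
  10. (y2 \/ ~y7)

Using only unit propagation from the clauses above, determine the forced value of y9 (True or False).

(~y3) is a unit clause: y3 = False.
(~y2 \/ y3): since y3 = False, the clause reduces to (~y2). y2 = False.
(y2 \/ ~y7) with y2 = False leaves only ~y7, so y7 = False.
In (y7 \/ y6), y7 is now false; y6 must hold, so y6 = True.
(~y9 \/ ~y6) with y6 = True leaves only ~y9, so y9 = False.

False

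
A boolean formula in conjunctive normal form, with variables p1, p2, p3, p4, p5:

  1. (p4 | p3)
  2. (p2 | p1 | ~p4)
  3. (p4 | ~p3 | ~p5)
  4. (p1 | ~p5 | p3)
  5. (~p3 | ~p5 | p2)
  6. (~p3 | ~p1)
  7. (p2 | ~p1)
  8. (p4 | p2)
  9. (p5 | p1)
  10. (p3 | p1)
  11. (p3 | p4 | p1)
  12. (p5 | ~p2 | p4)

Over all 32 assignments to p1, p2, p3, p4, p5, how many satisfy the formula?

3

The models are:
  p1=0 p2=1 p3=1 p4=1 p5=1
  p1=1 p2=1 p3=0 p4=1 p5=0
  p1=1 p2=1 p3=0 p4=1 p5=1
That's 3 in total.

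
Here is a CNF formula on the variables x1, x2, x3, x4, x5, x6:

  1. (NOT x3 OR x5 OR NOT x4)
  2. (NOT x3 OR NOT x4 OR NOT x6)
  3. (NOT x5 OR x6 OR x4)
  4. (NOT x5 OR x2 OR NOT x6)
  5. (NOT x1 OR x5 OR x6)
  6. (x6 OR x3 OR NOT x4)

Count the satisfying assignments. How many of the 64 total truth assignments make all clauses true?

Case analysis on x6 and x4:
  x6=T, x4=T: x1 free; 3 ways for (x2,x3,x5) × 2^1 = 6.
  x6=T, x4=F: x1, x3 free; 3 ways for (x2,x5) × 2^2 = 12.
  x6=F, x4=T: remaining (x1,x2,x3,x5) ∈ {(F,F,T,T); (F,T,T,T); (T,F,T,T); (T,T,T,T)} — 4.
  x6=F, x4=F: remaining (x1,x2,x3,x5) ∈ {(F,F,F,F); (F,F,T,F); (F,T,F,F); (F,T,T,F)} — 4.
Total: 6 + 12 + 4 + 4 = 26.

26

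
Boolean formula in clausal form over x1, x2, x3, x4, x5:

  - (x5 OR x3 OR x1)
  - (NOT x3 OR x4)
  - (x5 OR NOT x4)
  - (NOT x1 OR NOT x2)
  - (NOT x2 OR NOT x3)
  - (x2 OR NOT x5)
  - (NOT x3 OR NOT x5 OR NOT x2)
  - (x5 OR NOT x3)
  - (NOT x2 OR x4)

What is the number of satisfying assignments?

Satisfying assignments:
  x1=F x2=T x3=F x4=T x5=T
  x1=T x2=F x3=F x4=F x5=F
Count: 2.

2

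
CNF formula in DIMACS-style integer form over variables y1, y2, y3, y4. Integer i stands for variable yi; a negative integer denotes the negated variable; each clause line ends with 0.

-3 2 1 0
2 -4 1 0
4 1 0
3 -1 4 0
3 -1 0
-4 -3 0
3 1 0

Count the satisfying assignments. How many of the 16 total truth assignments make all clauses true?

Satisfying assignments:
  y1=1 y2=0 y3=1 y4=0
  y1=1 y2=1 y3=1 y4=0
That's 2 in total.

2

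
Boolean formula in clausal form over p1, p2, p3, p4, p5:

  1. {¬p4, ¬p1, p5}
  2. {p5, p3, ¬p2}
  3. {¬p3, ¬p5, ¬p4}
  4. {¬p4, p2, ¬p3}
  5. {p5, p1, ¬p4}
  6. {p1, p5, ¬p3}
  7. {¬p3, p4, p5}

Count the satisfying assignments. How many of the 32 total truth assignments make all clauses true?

Split on p5, then p3.
  p5=T, p3=T: remaining (p1,p2,p4) ∈ {(F,F,F); (F,T,F); (T,F,F); (T,T,F)} — 4.
  p5=T, p3=F: p1, p2, p4 free → 2^3 = 8.
  p5=F, p3=T: a clause becomes empty — 0.
  p5=F, p3=F: remaining (p1,p2,p4) ∈ {(F,F,F); (T,F,F)} — 2.
Total: 4 + 8 + 0 + 2 = 14.

14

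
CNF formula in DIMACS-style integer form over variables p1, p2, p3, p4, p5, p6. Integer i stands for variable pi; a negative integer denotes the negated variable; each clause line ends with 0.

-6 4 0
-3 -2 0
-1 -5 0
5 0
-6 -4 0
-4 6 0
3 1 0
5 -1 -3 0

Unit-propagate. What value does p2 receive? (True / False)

False

(p5) stands alone — p5 = True.
(~p1 \/ ~p5) with p5 = True leaves only ~p1, so p1 = False.
(p3 \/ p1) with p1 = False leaves only p3, so p3 = True.
In (~p3 \/ ~p2), ~p3 is now false; ~p2 must hold, so p2 = False.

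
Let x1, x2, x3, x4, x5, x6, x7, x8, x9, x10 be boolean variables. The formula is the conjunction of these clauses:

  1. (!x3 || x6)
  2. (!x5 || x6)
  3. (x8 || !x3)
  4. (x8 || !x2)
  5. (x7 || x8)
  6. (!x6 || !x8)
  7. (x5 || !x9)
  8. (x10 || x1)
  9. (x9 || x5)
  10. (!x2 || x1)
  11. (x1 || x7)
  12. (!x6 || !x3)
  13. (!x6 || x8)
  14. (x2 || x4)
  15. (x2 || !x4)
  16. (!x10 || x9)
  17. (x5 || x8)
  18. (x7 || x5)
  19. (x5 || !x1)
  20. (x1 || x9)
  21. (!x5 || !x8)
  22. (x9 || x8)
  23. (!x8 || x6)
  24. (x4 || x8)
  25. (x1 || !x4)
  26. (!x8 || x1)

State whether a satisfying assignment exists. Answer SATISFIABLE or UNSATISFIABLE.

UNSATISFIABLE

x8 = True:
  propagation gives x6=False; an empty clause results — contradiction.
x8 = False:
  propagation gives x3=False, x2=False, x7=True, x6=False; an empty clause results — contradiction.
Every branch closes, so no satisfying assignment exists.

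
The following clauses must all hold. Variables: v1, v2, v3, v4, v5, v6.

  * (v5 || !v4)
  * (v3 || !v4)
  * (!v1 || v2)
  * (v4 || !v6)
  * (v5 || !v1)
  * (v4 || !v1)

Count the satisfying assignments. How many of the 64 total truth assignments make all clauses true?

14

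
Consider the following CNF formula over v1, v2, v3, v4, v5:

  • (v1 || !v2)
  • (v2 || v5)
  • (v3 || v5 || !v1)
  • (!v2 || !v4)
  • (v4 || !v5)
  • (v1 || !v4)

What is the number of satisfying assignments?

The models are:
  v1=1 v2=0 v3=0 v4=1 v5=1
  v1=1 v2=0 v3=1 v4=1 v5=1
  v1=1 v2=1 v3=1 v4=0 v5=0
That's 3 in total.

3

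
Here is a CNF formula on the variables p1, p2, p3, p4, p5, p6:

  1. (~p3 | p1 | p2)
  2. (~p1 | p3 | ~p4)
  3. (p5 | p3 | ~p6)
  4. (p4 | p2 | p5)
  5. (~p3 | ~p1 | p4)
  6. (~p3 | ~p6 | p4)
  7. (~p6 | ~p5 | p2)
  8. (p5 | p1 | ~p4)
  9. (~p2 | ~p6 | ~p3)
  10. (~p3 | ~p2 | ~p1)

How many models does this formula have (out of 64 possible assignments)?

Split on p3, then p1.
  p3=T, p1=T: remaining (p2,p4,p5,p6) ∈ {(F,T,F,F); (F,T,F,T); (F,T,T,F)} — 3.
  p3=T, p1=F: remaining (p2,p4,p5,p6) ∈ {(T,F,F,F); (T,F,T,F); (T,T,T,F)} — 3.
  p3=F, p1=T: remaining (p2,p4,p5,p6) ∈ {(F,F,T,F); (T,F,F,F); (T,F,T,F); (T,F,T,T)} — 4.
  p3=F, p1=F: 7 of the 16 assignments to (p2,p4,p5,p6) work.
Total: 3 + 3 + 4 + 7 = 17.

17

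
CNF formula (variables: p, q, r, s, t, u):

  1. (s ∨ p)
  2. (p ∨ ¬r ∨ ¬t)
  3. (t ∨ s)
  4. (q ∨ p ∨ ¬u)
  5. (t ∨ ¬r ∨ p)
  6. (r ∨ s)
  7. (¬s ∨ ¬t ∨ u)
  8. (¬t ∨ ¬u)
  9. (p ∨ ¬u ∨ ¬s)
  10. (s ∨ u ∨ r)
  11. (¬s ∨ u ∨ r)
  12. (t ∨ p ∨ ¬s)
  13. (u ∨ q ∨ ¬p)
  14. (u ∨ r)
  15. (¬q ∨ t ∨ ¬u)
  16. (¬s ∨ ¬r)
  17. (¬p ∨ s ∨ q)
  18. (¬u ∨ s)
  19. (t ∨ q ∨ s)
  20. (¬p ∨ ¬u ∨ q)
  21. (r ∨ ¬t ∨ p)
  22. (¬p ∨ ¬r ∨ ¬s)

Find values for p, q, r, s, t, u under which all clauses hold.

p=T, q=T, r=T, s=F, t=T, u=F

Branch on p: take p = True.
The remaining clauses are satisfied by q = True, r = True, s = False, t = True, u = False.
Every clause has at least one true literal under this assignment.
Check each clause:
  1. (s ∨ p) — p is true.
  2. (¬t ∨ ¬r ∨ p) — p is true.
  3. (s ∨ t) — t is true.
  4. (p ∨ q ∨ ¬u) — p is true.
  5. (t ∨ p ∨ ¬r) — p is true.
  6. (s ∨ r) — r is true.
  7. (u ∨ ¬t ∨ ¬s) — ¬s is true.
  8. (¬u ∨ ¬t) — ¬u is true.
  9. (¬u ∨ ¬s ∨ p) — p is true.
  10. (r ∨ s ∨ u) — r is true.
  11. (u ∨ ¬s ∨ r) — r is true.
  12. (¬s ∨ t ∨ p) — p is true.
  13. (¬p ∨ q ∨ u) — q is true.
  14. (u ∨ r) — r is true.
  15. (t ∨ ¬q ∨ ¬u) — ¬u is true.
  16. (¬s ∨ ¬r) — ¬s is true.
  17. (q ∨ ¬p ∨ s) — q is true.
  18. (¬u ∨ s) — ¬u is true.
  19. (t ∨ q ∨ s) — q is true.
  20. (¬u ∨ ¬p ∨ q) — q is true.
  21. (r ∨ p ∨ ¬t) — p is true.
  22. (¬p ∨ ¬s ∨ ¬r) — ¬s is true.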